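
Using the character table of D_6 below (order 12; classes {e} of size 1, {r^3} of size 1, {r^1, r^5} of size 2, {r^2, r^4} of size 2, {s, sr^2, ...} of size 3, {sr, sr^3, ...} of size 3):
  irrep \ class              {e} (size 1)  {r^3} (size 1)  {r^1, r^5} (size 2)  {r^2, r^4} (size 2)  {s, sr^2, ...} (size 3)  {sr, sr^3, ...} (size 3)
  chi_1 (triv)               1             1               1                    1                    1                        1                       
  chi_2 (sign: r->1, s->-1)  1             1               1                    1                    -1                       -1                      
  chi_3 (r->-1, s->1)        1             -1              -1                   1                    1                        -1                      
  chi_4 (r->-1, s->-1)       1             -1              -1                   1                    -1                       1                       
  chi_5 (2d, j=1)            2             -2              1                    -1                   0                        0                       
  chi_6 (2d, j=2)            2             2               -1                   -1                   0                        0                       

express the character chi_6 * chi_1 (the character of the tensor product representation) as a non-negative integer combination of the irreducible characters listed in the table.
chi_6 tensor chi_1 = chi_6 (all other irreducibles have multiplicity 0).

Details: The character of a tensor product is the pointwise product (chi_6 * chi_1)(C) = chi_6(C) * chi_1(C):
  {e}: (2)*(1), {r^3}: (2)*(1), {r^1, r^5}: (-1)*(1), {r^2, r^4}: (-1)*(1), {s, sr^2, ...}: (0)*(1), {sr, sr^3, ...}: (0)*(1)
so (chi_6 * chi_1) takes values
  {e} -> 2, {r^3} -> 2, {r^1, r^5} -> -1, {r^2, r^4} -> -1, {s, sr^2, ...} -> 0, {sr, sr^3, ...} -> 0.
Now take the inner product of this character with each irreducible chi from the table, <chi_6*chi_1, chi> = (1/12) sum_C |C| (chi_6*chi_1)(C) conj(chi(C)):
  <chi_6*chi_1, chi_1> = (1/12)[1*(2)*conj(1) + 1*(2)*conj(1) + 2*(-1)*conj(1) + 2*(-1)*conj(1) + 3*(0)*conj(1) + 3*(0)*conj(1)]
      = (1/12)[(2) + (2) + (-2) + (-2) + (0) + (0)] = 0/12 = 0
  <chi_6*chi_1, chi_2> = (1/12)[1*(2)*conj(1) + 1*(2)*conj(1) + 2*(-1)*conj(1) + 2*(-1)*conj(1) + 3*(0)*conj(-1) + 3*(0)*conj(-1)]
      = (1/12)[(2) + (2) + (-2) + (-2) + (0) + (0)] = 0/12 = 0
  <chi_6*chi_1, chi_3> = (1/12)[1*(2)*conj(1) + 1*(2)*conj(-1) + 2*(-1)*conj(-1) + 2*(-1)*conj(1) + 3*(0)*conj(1) + 3*(0)*conj(-1)]
      = (1/12)[(2) + (-2) + (2) + (-2) + (0) + (0)] = 0/12 = 0
  <chi_6*chi_1, chi_4> = (1/12)[1*(2)*conj(1) + 1*(2)*conj(-1) + 2*(-1)*conj(-1) + 2*(-1)*conj(1) + 3*(0)*conj(-1) + 3*(0)*conj(1)]
      = (1/12)[(2) + (-2) + (2) + (-2) + (0) + (0)] = 0/12 = 0
  <chi_6*chi_1, chi_5> = (1/12)[1*(2)*conj(2) + 1*(2)*conj(-2) + 2*(-1)*conj(1) + 2*(-1)*conj(-1) + 3*(0)*conj(0) + 3*(0)*conj(0)]
      = (1/12)[(4) + (-4) + (-2) + (2) + (0) + (0)] = 0/12 = 0
  <chi_6*chi_1, chi_6> = (1/12)[1*(2)*conj(2) + 1*(2)*conj(2) + 2*(-1)*conj(-1) + 2*(-1)*conj(-1) + 3*(0)*conj(0) + 3*(0)*conj(0)]
      = (1/12)[(4) + (4) + (2) + (2) + (0) + (0)] = 12/12 = 1
Hence the multiplicities are chi_6: 1. Dimension check: dim(chi_6)*dim(chi_1) = 2*1 = 2 and sum (mult * dim) = 1*2 = 2.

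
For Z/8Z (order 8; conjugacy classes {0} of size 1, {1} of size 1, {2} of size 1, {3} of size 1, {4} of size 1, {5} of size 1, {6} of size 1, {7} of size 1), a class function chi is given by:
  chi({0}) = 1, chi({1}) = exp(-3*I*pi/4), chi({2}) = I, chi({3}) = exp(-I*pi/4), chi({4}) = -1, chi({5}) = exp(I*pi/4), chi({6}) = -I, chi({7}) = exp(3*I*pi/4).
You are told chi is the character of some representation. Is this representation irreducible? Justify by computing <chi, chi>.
Irreducible: <chi, chi> = 1.

Justification: <chi, chi> = (1/|G|) sum_C |C| * |chi(C)|^2 = (1/8)[1*|1|^2 + 1*|exp(-3*I*pi/4)|^2 + 1*|I|^2 + 1*|exp(-I*pi/4)|^2 + 1*|-1|^2 + 1*|exp(I*pi/4)|^2 + 1*|-I|^2 + 1*|exp(3*I*pi/4)|^2]
  = (1/8)[(1) + (1) + (1) + (1) + (1) + (1) + (1) + (1)] = 8/8 = 1.
(Exp terms are combined using exp(i*s)*conj(exp(i*t)) = exp(i*(s-t)), and sums of them are collapsed using the identity that for every m > 1 the m distinct m-th roots of unity sum to 0, e.g. 1 + exp(2*I*pi/3) + exp(-2*I*pi/3) = 0.)
A character is irreducible iff <chi, chi> = 1, so this representation is irreducible.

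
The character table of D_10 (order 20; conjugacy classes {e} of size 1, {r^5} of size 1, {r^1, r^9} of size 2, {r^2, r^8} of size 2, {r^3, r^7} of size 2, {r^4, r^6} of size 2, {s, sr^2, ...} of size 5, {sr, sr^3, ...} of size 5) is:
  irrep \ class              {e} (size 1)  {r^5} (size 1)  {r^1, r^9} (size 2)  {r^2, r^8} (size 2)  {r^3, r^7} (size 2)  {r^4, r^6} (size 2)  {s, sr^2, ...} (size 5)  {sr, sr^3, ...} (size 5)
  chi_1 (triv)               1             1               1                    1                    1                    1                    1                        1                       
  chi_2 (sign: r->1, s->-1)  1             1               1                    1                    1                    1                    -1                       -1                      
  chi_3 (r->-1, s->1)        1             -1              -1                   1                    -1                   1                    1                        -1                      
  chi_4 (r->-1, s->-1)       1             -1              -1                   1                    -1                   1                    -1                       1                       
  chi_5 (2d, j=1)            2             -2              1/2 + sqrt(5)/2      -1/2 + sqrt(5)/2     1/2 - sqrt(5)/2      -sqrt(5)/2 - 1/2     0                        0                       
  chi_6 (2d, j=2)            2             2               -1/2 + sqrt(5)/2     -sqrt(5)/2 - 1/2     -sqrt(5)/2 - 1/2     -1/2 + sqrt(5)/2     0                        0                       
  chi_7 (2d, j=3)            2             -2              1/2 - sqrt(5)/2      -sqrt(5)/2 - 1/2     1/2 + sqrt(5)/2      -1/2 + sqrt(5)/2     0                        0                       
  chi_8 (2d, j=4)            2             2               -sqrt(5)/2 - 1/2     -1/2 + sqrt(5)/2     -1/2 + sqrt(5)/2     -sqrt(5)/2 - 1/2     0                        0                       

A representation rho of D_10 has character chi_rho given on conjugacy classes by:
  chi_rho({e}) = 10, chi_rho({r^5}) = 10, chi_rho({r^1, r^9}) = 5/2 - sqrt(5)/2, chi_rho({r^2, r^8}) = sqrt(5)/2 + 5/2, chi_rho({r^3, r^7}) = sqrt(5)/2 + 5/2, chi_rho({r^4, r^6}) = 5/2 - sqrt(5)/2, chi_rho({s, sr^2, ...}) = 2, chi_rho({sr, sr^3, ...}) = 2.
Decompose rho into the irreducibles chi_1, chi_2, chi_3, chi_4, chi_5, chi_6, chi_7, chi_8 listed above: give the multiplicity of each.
Multiplicities: chi_1: 3, chi_2: 1, chi_3: 0, chi_4: 0, chi_5: 0, chi_6: 1, chi_7: 0, chi_8: 2.

Explanation: Use <chi_rho, chi> = (1/|G|) sum_C |C| * chi_rho(C) * conj(chi(C)) with |G| = 20 for each irreducible chi in the table:
  <chi_rho, chi_1> = (1/20)[1*(10)*conj(1) + 1*(10)*conj(1) + 2*(5/2 - sqrt(5)/2)*conj(1) + 2*(sqrt(5)/2 + 5/2)*conj(1) + 2*(sqrt(5)/2 + 5/2)*conj(1) + 2*(5/2 - sqrt(5)/2)*conj(1) + 5*(2)*conj(1) + 5*(2)*conj(1)]
      = (1/20)[(10) + (10) + (5 - sqrt(5)) + (sqrt(5) + 5) + (sqrt(5) + 5) + (5 - sqrt(5)) + (10) + (10)] = 60/20 = 3
  <chi_rho, chi_2> = (1/20)[1*(10)*conj(1) + 1*(10)*conj(1) + 2*(5/2 - sqrt(5)/2)*conj(1) + 2*(sqrt(5)/2 + 5/2)*conj(1) + 2*(sqrt(5)/2 + 5/2)*conj(1) + 2*(5/2 - sqrt(5)/2)*conj(1) + 5*(2)*conj(-1) + 5*(2)*conj(-1)]
      = (1/20)[(10) + (10) + (5 - sqrt(5)) + (sqrt(5) + 5) + (sqrt(5) + 5) + (5 - sqrt(5)) + (-10) + (-10)] = 20/20 = 1
  <chi_rho, chi_3> = (1/20)[1*(10)*conj(1) + 1*(10)*conj(-1) + 2*(5/2 - sqrt(5)/2)*conj(-1) + 2*(sqrt(5)/2 + 5/2)*conj(1) + 2*(sqrt(5)/2 + 5/2)*conj(-1) + 2*(5/2 - sqrt(5)/2)*conj(1) + 5*(2)*conj(1) + 5*(2)*conj(-1)]
      = (1/20)[(10) + (-10) + (-5 + sqrt(5)) + (sqrt(5) + 5) + (-5 - sqrt(5)) + (5 - sqrt(5)) + (10) + (-10)] = 0/20 = 0
  <chi_rho, chi_4> = (1/20)[1*(10)*conj(1) + 1*(10)*conj(-1) + 2*(5/2 - sqrt(5)/2)*conj(-1) + 2*(sqrt(5)/2 + 5/2)*conj(1) + 2*(sqrt(5)/2 + 5/2)*conj(-1) + 2*(5/2 - sqrt(5)/2)*conj(1) + 5*(2)*conj(-1) + 5*(2)*conj(1)]
      = (1/20)[(10) + (-10) + (-5 + sqrt(5)) + (sqrt(5) + 5) + (-5 - sqrt(5)) + (5 - sqrt(5)) + (-10) + (10)] = 0/20 = 0
  <chi_rho, chi_5> = (1/20)[1*(10)*conj(2) + 1*(10)*conj(-2) + 2*(5/2 - sqrt(5)/2)*conj(1/2 + sqrt(5)/2) + 2*(sqrt(5)/2 + 5/2)*conj(-1/2 + sqrt(5)/2) + 2*(sqrt(5)/2 + 5/2)*conj(1/2 - sqrt(5)/2) + 2*(5/2 - sqrt(5)/2)*conj(-sqrt(5)/2 - 1/2) + 5*(2)*conj(0) + 5*(2)*conj(0)]
      = (1/20)[(20) + (-20) + (2*sqrt(5)) + (2*sqrt(5)) + (-2*sqrt(5)) + (-2*sqrt(5)) + (0) + (0)] = 0/20 = 0
  <chi_rho, chi_6> = (1/20)[1*(10)*conj(2) + 1*(10)*conj(2) + 2*(5/2 - sqrt(5)/2)*conj(-1/2 + sqrt(5)/2) + 2*(sqrt(5)/2 + 5/2)*conj(-sqrt(5)/2 - 1/2) + 2*(sqrt(5)/2 + 5/2)*conj(-sqrt(5)/2 - 1/2) + 2*(5/2 - sqrt(5)/2)*conj(-1/2 + sqrt(5)/2) + 5*(2)*conj(0) + 5*(2)*conj(0)]
      = (1/20)[(20) + (20) + (-5 + 3*sqrt(5)) + (-3*sqrt(5) - 5) + (-3*sqrt(5) - 5) + (-5 + 3*sqrt(5)) + (0) + (0)] = 20/20 = 1
  <chi_rho, chi_7> = (1/20)[1*(10)*conj(2) + 1*(10)*conj(-2) + 2*(5/2 - sqrt(5)/2)*conj(1/2 - sqrt(5)/2) + 2*(sqrt(5)/2 + 5/2)*conj(-sqrt(5)/2 - 1/2) + 2*(sqrt(5)/2 + 5/2)*conj(1/2 + sqrt(5)/2) + 2*(5/2 - sqrt(5)/2)*conj(-1/2 + sqrt(5)/2) + 5*(2)*conj(0) + 5*(2)*conj(0)]
      = (1/20)[(20) + (-20) + (5 - 3*sqrt(5)) + (-3*sqrt(5) - 5) + (5 + 3*sqrt(5)) + (-5 + 3*sqrt(5)) + (0) + (0)] = 0/20 = 0
  <chi_rho, chi_8> = (1/20)[1*(10)*conj(2) + 1*(10)*conj(2) + 2*(5/2 - sqrt(5)/2)*conj(-sqrt(5)/2 - 1/2) + 2*(sqrt(5)/2 + 5/2)*conj(-1/2 + sqrt(5)/2) + 2*(sqrt(5)/2 + 5/2)*conj(-1/2 + sqrt(5)/2) + 2*(5/2 - sqrt(5)/2)*conj(-sqrt(5)/2 - 1/2) + 5*(2)*conj(0) + 5*(2)*conj(0)]
      = (1/20)[(20) + (20) + (-2*sqrt(5)) + (2*sqrt(5)) + (2*sqrt(5)) + (-2*sqrt(5)) + (0) + (0)] = 40/20 = 2
Dimension check: dim(rho) = sum (mult * dim) = 3*1 + 1*1 + 0*1 + 0*1 + 0*2 + 1*2 + 0*2 + 2*2 = 10 = chi_rho(e) = 10.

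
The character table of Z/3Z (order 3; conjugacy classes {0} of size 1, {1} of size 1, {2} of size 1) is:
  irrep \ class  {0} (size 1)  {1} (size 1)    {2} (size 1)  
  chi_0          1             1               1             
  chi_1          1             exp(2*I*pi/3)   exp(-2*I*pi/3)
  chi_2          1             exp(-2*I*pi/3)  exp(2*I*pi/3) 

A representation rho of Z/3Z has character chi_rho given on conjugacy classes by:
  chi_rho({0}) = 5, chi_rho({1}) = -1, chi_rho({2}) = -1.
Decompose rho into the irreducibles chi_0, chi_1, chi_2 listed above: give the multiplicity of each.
Multiplicities: chi_0: 1, chi_1: 2, chi_2: 2.

Solution. Use <chi_rho, chi> = (1/|G|) sum_C |C| * chi_rho(C) * conj(chi(C)) with |G| = 3 for each irreducible chi in the table:
  <chi_rho, chi_0> = (1/3)[1*(5)*conj(1) + 1*(-1)*conj(1) + 1*(-1)*conj(1)]
      = (1/3)[(5) + (-1) + (-1)] = 3/3 = 1
  <chi_rho, chi_1> = (1/3)[1*(5)*conj(1) + 1*(-1)*conj(exp(2*I*pi/3)) + 1*(-1)*conj(exp(-2*I*pi/3))]
      = (1/3)[(5) + (2 + exp(-2*I*pi/3) + 2*exp(2*I*pi/3)) + (2 + 2*exp(-2*I*pi/3) + exp(2*I*pi/3))] = 6/3 = 2
  <chi_rho, chi_2> = (1/3)[1*(5)*conj(1) + 1*(-1)*conj(exp(-2*I*pi/3)) + 1*(-1)*conj(exp(2*I*pi/3))]
      = (1/3)[(5) + (2 + 2*exp(-2*I*pi/3) + exp(2*I*pi/3)) + (2 + exp(-2*I*pi/3) + 2*exp(2*I*pi/3))] = 6/3 = 2
(Exp terms are combined using exp(i*s)*conj(exp(i*t)) = exp(i*(s-t)), and sums of them are collapsed using the identity that for every m > 1 the m distinct m-th roots of unity sum to 0, e.g. 1 + exp(2*I*pi/3) + exp(-2*I*pi/3) = 0.)
Dimension check: dim(rho) = sum (mult * dim) = 1*1 + 2*1 + 2*1 = 5 = chi_rho(e) = 5.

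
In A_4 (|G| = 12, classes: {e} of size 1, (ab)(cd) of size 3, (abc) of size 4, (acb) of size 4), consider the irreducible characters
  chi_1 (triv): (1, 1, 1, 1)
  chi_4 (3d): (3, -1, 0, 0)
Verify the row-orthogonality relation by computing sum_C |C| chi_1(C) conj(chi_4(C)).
Sum = 0; so <chi_1, chi_4> = 0 (distinct irreducibles are orthogonal).

Reasoning: Compute term by term over conjugacy classes (|C| * chi_1(C) * conj(chi_4(C))):
  1*(1)*conj(3) + 3*(1)*conj(-1) + 4*(1)*conj(0) + 4*(1)*conj(0)
  = (3) + (-3) + (0) + (0)
  = 0.
(Exp terms are combined using exp(i*s)*conj(exp(i*t)) = exp(i*(s-t)), and sums of them are collapsed using the identity that for every m > 1 the m distinct m-th roots of unity sum to 0, e.g. 1 + exp(2*I*pi/3) + exp(-2*I*pi/3) = 0.)
Dividing by |G| = 12 gives 0/12 = 0, matching the row-orthogonality relation <chi_1, chi_4> = [chi_1 = chi_4].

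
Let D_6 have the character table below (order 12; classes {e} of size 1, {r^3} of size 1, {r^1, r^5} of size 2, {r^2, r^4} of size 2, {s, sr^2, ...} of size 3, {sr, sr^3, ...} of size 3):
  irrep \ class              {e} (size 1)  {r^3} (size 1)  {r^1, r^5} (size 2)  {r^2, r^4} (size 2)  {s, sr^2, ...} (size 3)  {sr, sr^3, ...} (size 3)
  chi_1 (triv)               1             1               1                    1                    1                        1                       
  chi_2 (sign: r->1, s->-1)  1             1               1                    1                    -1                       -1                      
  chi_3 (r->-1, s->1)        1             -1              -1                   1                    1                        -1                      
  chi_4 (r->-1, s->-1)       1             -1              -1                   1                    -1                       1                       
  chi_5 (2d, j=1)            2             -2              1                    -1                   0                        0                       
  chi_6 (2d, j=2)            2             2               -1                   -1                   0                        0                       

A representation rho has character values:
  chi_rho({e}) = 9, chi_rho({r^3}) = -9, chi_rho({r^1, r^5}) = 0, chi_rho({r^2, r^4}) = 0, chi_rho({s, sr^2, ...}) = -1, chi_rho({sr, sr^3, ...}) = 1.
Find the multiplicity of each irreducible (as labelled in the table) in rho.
Multiplicities: chi_1: 0, chi_2: 0, chi_3: 1, chi_4: 2, chi_5: 3, chi_6: 0.

Details: Use <chi_rho, chi> = (1/|G|) sum_C |C| * chi_rho(C) * conj(chi(C)) with |G| = 12 for each irreducible chi in the table:
  <chi_rho, chi_1> = (1/12)[1*(9)*conj(1) + 1*(-9)*conj(1) + 2*(0)*conj(1) + 2*(0)*conj(1) + 3*(-1)*conj(1) + 3*(1)*conj(1)]
      = (1/12)[(9) + (-9) + (0) + (0) + (-3) + (3)] = 0/12 = 0
  <chi_rho, chi_2> = (1/12)[1*(9)*conj(1) + 1*(-9)*conj(1) + 2*(0)*conj(1) + 2*(0)*conj(1) + 3*(-1)*conj(-1) + 3*(1)*conj(-1)]
      = (1/12)[(9) + (-9) + (0) + (0) + (3) + (-3)] = 0/12 = 0
  <chi_rho, chi_3> = (1/12)[1*(9)*conj(1) + 1*(-9)*conj(-1) + 2*(0)*conj(-1) + 2*(0)*conj(1) + 3*(-1)*conj(1) + 3*(1)*conj(-1)]
      = (1/12)[(9) + (9) + (0) + (0) + (-3) + (-3)] = 12/12 = 1
  <chi_rho, chi_4> = (1/12)[1*(9)*conj(1) + 1*(-9)*conj(-1) + 2*(0)*conj(-1) + 2*(0)*conj(1) + 3*(-1)*conj(-1) + 3*(1)*conj(1)]
      = (1/12)[(9) + (9) + (0) + (0) + (3) + (3)] = 24/12 = 2
  <chi_rho, chi_5> = (1/12)[1*(9)*conj(2) + 1*(-9)*conj(-2) + 2*(0)*conj(1) + 2*(0)*conj(-1) + 3*(-1)*conj(0) + 3*(1)*conj(0)]
      = (1/12)[(18) + (18) + (0) + (0) + (0) + (0)] = 36/12 = 3
  <chi_rho, chi_6> = (1/12)[1*(9)*conj(2) + 1*(-9)*conj(2) + 2*(0)*conj(-1) + 2*(0)*conj(-1) + 3*(-1)*conj(0) + 3*(1)*conj(0)]
      = (1/12)[(18) + (-18) + (0) + (0) + (0) + (0)] = 0/12 = 0
Dimension check: dim(rho) = sum (mult * dim) = 0*1 + 0*1 + 1*1 + 2*1 + 3*2 + 0*2 = 9 = chi_rho(e) = 9.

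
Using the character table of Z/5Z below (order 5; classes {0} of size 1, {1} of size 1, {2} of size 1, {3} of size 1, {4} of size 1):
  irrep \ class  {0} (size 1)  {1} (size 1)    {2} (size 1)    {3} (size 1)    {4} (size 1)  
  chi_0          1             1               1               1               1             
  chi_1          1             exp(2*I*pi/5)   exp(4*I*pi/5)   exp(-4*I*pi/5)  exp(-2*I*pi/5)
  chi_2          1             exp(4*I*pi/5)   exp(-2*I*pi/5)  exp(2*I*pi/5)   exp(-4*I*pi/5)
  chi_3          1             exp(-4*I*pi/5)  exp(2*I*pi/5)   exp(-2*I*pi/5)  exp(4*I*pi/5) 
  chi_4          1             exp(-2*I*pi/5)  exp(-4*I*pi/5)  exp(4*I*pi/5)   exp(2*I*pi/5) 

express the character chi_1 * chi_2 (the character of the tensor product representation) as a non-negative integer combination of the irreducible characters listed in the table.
chi_1 tensor chi_2 = chi_3 (all other irreducibles have multiplicity 0).

Why: The character of a tensor product is the pointwise product (chi_1 * chi_2)(C) = chi_1(C) * chi_2(C):
  {0}: (1)*(1), {1}: (exp(2*I*pi/5))*(exp(4*I*pi/5)), {2}: (exp(4*I*pi/5))*(exp(-2*I*pi/5)), {3}: (exp(-4*I*pi/5))*(exp(2*I*pi/5)), {4}: (exp(-2*I*pi/5))*(exp(-4*I*pi/5))
so (chi_1 * chi_2) takes values
  {0} -> 1, {1} -> exp(-4*I*pi/5), {2} -> exp(2*I*pi/5), {3} -> exp(-2*I*pi/5), {4} -> exp(4*I*pi/5).
Now take the inner product of this character with each irreducible chi from the table, <chi_1*chi_2, chi> = (1/5) sum_C |C| (chi_1*chi_2)(C) conj(chi(C)):
  <chi_1*chi_2, chi_0> = (1/5)[1*(1)*conj(1) + 1*(exp(-4*I*pi/5))*conj(1) + 1*(exp(2*I*pi/5))*conj(1) + 1*(exp(-2*I*pi/5))*conj(1) + 1*(exp(4*I*pi/5))*conj(1)]
      = (1/5)[(1) + (exp(-4*I*pi/5)) + (exp(2*I*pi/5)) + (exp(-2*I*pi/5)) + (exp(4*I*pi/5))] = 0/5 = 0
  <chi_1*chi_2, chi_1> = (1/5)[1*(1)*conj(1) + 1*(exp(-4*I*pi/5))*conj(exp(2*I*pi/5)) + 1*(exp(2*I*pi/5))*conj(exp(4*I*pi/5)) + 1*(exp(-2*I*pi/5))*conj(exp(-4*I*pi/5)) + 1*(exp(4*I*pi/5))*conj(exp(-2*I*pi/5))]
      = (1/5)[(1) + (exp(4*I*pi/5)) + (exp(-2*I*pi/5)) + (exp(2*I*pi/5)) + (exp(-4*I*pi/5))] = 0/5 = 0
  <chi_1*chi_2, chi_2> = (1/5)[1*(1)*conj(1) + 1*(exp(-4*I*pi/5))*conj(exp(4*I*pi/5)) + 1*(exp(2*I*pi/5))*conj(exp(-2*I*pi/5)) + 1*(exp(-2*I*pi/5))*conj(exp(2*I*pi/5)) + 1*(exp(4*I*pi/5))*conj(exp(-4*I*pi/5))]
      = (1/5)[(1) + (exp(2*I*pi/5)) + (exp(4*I*pi/5)) + (exp(-4*I*pi/5)) + (exp(-2*I*pi/5))] = 0/5 = 0
  <chi_1*chi_2, chi_3> = (1/5)[1*(1)*conj(1) + 1*(exp(-4*I*pi/5))*conj(exp(-4*I*pi/5)) + 1*(exp(2*I*pi/5))*conj(exp(2*I*pi/5)) + 1*(exp(-2*I*pi/5))*conj(exp(-2*I*pi/5)) + 1*(exp(4*I*pi/5))*conj(exp(4*I*pi/5))]
      = (1/5)[(1) + (1) + (1) + (1) + (1)] = 5/5 = 1
  <chi_1*chi_2, chi_4> = (1/5)[1*(1)*conj(1) + 1*(exp(-4*I*pi/5))*conj(exp(-2*I*pi/5)) + 1*(exp(2*I*pi/5))*conj(exp(-4*I*pi/5)) + 1*(exp(-2*I*pi/5))*conj(exp(4*I*pi/5)) + 1*(exp(4*I*pi/5))*conj(exp(2*I*pi/5))]
      = (1/5)[(1) + (exp(-2*I*pi/5)) + (exp(-4*I*pi/5)) + (exp(4*I*pi/5)) + (exp(2*I*pi/5))] = 0/5 = 0
(Exp terms are combined using exp(i*s)*conj(exp(i*t)) = exp(i*(s-t)), and sums of them are collapsed using the identity that for every m > 1 the m distinct m-th roots of unity sum to 0, e.g. 1 + exp(2*I*pi/3) + exp(-2*I*pi/3) = 0.)
Hence the multiplicities are chi_3: 1. Dimension check: dim(chi_1)*dim(chi_2) = 1*1 = 1 and sum (mult * dim) = 1*1 = 1.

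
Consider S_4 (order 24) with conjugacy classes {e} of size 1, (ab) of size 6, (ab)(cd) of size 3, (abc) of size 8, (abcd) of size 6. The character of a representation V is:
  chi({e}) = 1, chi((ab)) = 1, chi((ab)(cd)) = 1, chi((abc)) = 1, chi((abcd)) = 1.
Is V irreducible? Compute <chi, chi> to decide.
Irreducible: <chi, chi> = 1.

<chi, chi> = (1/|G|) sum_C |C| * |chi(C)|^2 = (1/24)[1*|1|^2 + 6*|1|^2 + 3*|1|^2 + 8*|1|^2 + 6*|1|^2]
  = (1/24)[(1) + (6) + (3) + (8) + (6)] = 24/24 = 1.
A character is irreducible iff <chi, chi> = 1, so this representation is irreducible.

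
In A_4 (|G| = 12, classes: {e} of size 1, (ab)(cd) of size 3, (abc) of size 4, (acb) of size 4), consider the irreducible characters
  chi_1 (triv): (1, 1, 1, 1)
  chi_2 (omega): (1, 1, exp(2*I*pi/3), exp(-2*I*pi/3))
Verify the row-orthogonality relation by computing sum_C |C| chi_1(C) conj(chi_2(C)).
Sum = 0; so <chi_1, chi_2> = 0 (distinct irreducibles are orthogonal).

Argument: Compute term by term over conjugacy classes (|C| * chi_1(C) * conj(chi_2(C))):
  1*(1)*conj(1) + 3*(1)*conj(1) + 4*(1)*conj(exp(2*I*pi/3)) + 4*(1)*conj(exp(-2*I*pi/3))
  = (1) + (3) + (4*exp(-2*I*pi/3)) + (4*exp(2*I*pi/3))
  = 0.
(Exp terms are combined using exp(i*s)*conj(exp(i*t)) = exp(i*(s-t)), and sums of them are collapsed using the identity that for every m > 1 the m distinct m-th roots of unity sum to 0, e.g. 1 + exp(2*I*pi/3) + exp(-2*I*pi/3) = 0.)
Dividing by |G| = 12 gives 0/12 = 0, matching the row-orthogonality relation <chi_1, chi_2> = [chi_1 = chi_2].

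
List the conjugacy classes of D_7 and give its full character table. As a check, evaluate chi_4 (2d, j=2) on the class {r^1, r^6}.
Conjugacy classes: {e} of size 1, {r^1, r^6} of size 2, {r^2, r^5} of size 2, {r^3, r^4} of size 2, {s, sr, ..., sr^6} of size 7.
Character table:
  irrep \ class              {e} (size 1)  {r^1, r^6} (size 2)  {r^2, r^5} (size 2)  {r^3, r^4} (size 2)  {s, sr, ..., sr^6} (size 7)
  chi_1 (triv)               1             1                    1                    1                    1                          
  chi_2 (sign: r->1, s->-1)  1             1                    1                    1                    -1                         
  chi_3 (2d, j=1)            2             2*cos(2*pi/7)        -2*cos(3*pi/7)       -2*cos(pi/7)         0                          
  chi_4 (2d, j=2)            2             -2*cos(3*pi/7)       -2*cos(pi/7)         2*cos(2*pi/7)        0                          
  chi_5 (2d, j=3)            2             -2*cos(pi/7)         2*cos(2*pi/7)        -2*cos(3*pi/7)       0                          

Spot check: chi_4 (2d, j=2) on {r^1, r^6} = -2*cos(3*pi/7).

Justification: D_7 has order 2*7 = 14 with 5 conjugacy classes, hence 5 irreducibles. Sum of squared dims 1 + 1 + 4 + 4 + 4 = 14 = |G|. Linear characters come from the abelianisation; the 2-dimensional irreps have character r^k -> 2*cos(2*pi*j*k/7), reflections -> 0.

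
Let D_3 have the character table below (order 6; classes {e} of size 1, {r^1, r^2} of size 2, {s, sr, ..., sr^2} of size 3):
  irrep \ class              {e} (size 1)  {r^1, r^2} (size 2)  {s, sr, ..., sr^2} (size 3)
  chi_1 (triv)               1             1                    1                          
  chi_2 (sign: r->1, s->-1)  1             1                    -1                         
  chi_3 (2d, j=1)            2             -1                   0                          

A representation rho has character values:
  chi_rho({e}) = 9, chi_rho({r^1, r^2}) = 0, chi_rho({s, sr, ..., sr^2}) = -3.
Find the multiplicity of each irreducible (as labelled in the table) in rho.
Multiplicities: chi_1: 0, chi_2: 3, chi_3: 3.

Solution. Use <chi_rho, chi> = (1/|G|) sum_C |C| * chi_rho(C) * conj(chi(C)) with |G| = 6 for each irreducible chi in the table:
  <chi_rho, chi_1> = (1/6)[1*(9)*conj(1) + 2*(0)*conj(1) + 3*(-3)*conj(1)]
      = (1/6)[(9) + (0) + (-9)] = 0/6 = 0
  <chi_rho, chi_2> = (1/6)[1*(9)*conj(1) + 2*(0)*conj(1) + 3*(-3)*conj(-1)]
      = (1/6)[(9) + (0) + (9)] = 18/6 = 3
  <chi_rho, chi_3> = (1/6)[1*(9)*conj(2) + 2*(0)*conj(-1) + 3*(-3)*conj(0)]
      = (1/6)[(18) + (0) + (0)] = 18/6 = 3
Dimension check: dim(rho) = sum (mult * dim) = 0*1 + 3*1 + 3*2 = 9 = chi_rho(e) = 9.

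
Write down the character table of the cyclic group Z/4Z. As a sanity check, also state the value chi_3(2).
Character table of Z/4Z (irreps indexed chi_0,...,chi_3 with chi_k(m) = zeta_4^(k*m), zeta_4 = exp(2*pi*i/4)):
  irrep \ class  {0} (size 1)  {1} (size 1)  {2} (size 1)  {3} (size 1)
  chi_0          1             1             1             1           
  chi_1          1             I             -1            -I          
  chi_2          1             -1            1             -1          
  chi_3          1             -I            -1            I           

Spot check: chi_3(2) = zeta_4^(3*2) = zeta_4^6 = -1.

Argument: Z/4Z is abelian, so all 4 irreducible complex representations are 1-dimensional. They are given by chi_k(m) = zeta_4^(k*m) for k = 0,...,3. Row orthogonality: sum_m chi_k(m) conj(chi_l(m)) = 4 * [k = l].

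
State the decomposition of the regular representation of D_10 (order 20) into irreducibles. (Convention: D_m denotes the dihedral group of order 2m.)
Each irreducible V_i of dimension d_i appears with multiplicity d_i, i.e. rho_reg = (direct sum over all irreducibles V_i) d_i V_i. The irreducible dimensions for D_10 are 1, 1, 1, 1, 2, 2, 2, 2: 4 irreducibles of dimension 1, each with multiplicity 1; 4 irreducibles of dimension 2, each with multiplicity 2. Total dimension 4*1*1 + 4*2*2 = 20 = |G|.

Reasoning: General theorem: in the regular representation of a finite group G, each irreducible appears with multiplicity equal to its dimension. Check: dim(rho_reg) = sum d_i^2 = 1 + 1 + 1 + 1 + 4 + 4 + 4 + 4 = 20 = |G|.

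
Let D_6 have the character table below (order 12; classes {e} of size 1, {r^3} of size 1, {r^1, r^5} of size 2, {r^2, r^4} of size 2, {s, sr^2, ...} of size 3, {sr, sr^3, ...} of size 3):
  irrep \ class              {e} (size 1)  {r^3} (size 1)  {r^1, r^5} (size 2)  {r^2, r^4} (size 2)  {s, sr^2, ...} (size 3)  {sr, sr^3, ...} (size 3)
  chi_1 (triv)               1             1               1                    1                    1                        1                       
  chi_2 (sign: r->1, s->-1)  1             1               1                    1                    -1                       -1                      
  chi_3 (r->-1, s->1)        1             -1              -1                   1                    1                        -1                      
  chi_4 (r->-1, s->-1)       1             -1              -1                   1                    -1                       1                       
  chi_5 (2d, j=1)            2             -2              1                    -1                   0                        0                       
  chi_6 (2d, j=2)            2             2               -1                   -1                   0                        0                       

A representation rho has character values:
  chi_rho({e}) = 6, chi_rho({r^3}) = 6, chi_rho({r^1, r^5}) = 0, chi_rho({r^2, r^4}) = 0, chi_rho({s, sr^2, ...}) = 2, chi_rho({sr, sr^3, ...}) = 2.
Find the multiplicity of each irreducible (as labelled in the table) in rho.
Multiplicities: chi_1: 2, chi_2: 0, chi_3: 0, chi_4: 0, chi_5: 0, chi_6: 2.

Justification: Use <chi_rho, chi> = (1/|G|) sum_C |C| * chi_rho(C) * conj(chi(C)) with |G| = 12 for each irreducible chi in the table:
  <chi_rho, chi_1> = (1/12)[1*(6)*conj(1) + 1*(6)*conj(1) + 2*(0)*conj(1) + 2*(0)*conj(1) + 3*(2)*conj(1) + 3*(2)*conj(1)]
      = (1/12)[(6) + (6) + (0) + (0) + (6) + (6)] = 24/12 = 2
  <chi_rho, chi_2> = (1/12)[1*(6)*conj(1) + 1*(6)*conj(1) + 2*(0)*conj(1) + 2*(0)*conj(1) + 3*(2)*conj(-1) + 3*(2)*conj(-1)]
      = (1/12)[(6) + (6) + (0) + (0) + (-6) + (-6)] = 0/12 = 0
  <chi_rho, chi_3> = (1/12)[1*(6)*conj(1) + 1*(6)*conj(-1) + 2*(0)*conj(-1) + 2*(0)*conj(1) + 3*(2)*conj(1) + 3*(2)*conj(-1)]
      = (1/12)[(6) + (-6) + (0) + (0) + (6) + (-6)] = 0/12 = 0
  <chi_rho, chi_4> = (1/12)[1*(6)*conj(1) + 1*(6)*conj(-1) + 2*(0)*conj(-1) + 2*(0)*conj(1) + 3*(2)*conj(-1) + 3*(2)*conj(1)]
      = (1/12)[(6) + (-6) + (0) + (0) + (-6) + (6)] = 0/12 = 0
  <chi_rho, chi_5> = (1/12)[1*(6)*conj(2) + 1*(6)*conj(-2) + 2*(0)*conj(1) + 2*(0)*conj(-1) + 3*(2)*conj(0) + 3*(2)*conj(0)]
      = (1/12)[(12) + (-12) + (0) + (0) + (0) + (0)] = 0/12 = 0
  <chi_rho, chi_6> = (1/12)[1*(6)*conj(2) + 1*(6)*conj(2) + 2*(0)*conj(-1) + 2*(0)*conj(-1) + 3*(2)*conj(0) + 3*(2)*conj(0)]
      = (1/12)[(12) + (12) + (0) + (0) + (0) + (0)] = 24/12 = 2
Dimension check: dim(rho) = sum (mult * dim) = 2*1 + 0*1 + 0*1 + 0*1 + 0*2 + 2*2 = 6 = chi_rho(e) = 6.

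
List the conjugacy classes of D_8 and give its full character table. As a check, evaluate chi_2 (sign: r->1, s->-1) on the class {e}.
Conjugacy classes: {e} of size 1, {r^4} of size 1, {r^1, r^7} of size 2, {r^2, r^6} of size 2, {r^3, r^5} of size 2, {s, sr^2, ...} of size 4, {sr, sr^3, ...} of size 4.
Character table:
  irrep \ class              {e} (size 1)  {r^4} (size 1)  {r^1, r^7} (size 2)  {r^2, r^6} (size 2)  {r^3, r^5} (size 2)  {s, sr^2, ...} (size 4)  {sr, sr^3, ...} (size 4)
  chi_1 (triv)               1             1               1                    1                    1                    1                        1                       
  chi_2 (sign: r->1, s->-1)  1             1               1                    1                    1                    -1                       -1                      
  chi_3 (r->-1, s->1)        1             1               -1                   1                    -1                   1                        -1                      
  chi_4 (r->-1, s->-1)       1             1               -1                   1                    -1                   -1                       1                       
  chi_5 (2d, j=1)            2             -2              sqrt(2)              0                    -sqrt(2)             0                        0                       
  chi_6 (2d, j=2)            2             2               0                    -2                   0                    0                        0                       
  chi_7 (2d, j=3)            2             -2              -sqrt(2)             0                    sqrt(2)              0                        0                       

Spot check: chi_2 (sign: r->1, s->-1) on {e} = 1.

D_8 has order 2*8 = 16 with 7 conjugacy classes, hence 7 irreducibles. Sum of squared dims 1 + 1 + 1 + 1 + 4 + 4 + 4 = 16 = |G|. Linear characters come from the abelianisation; the 2-dimensional irreps have character r^k -> 2*cos(2*pi*j*k/8), reflections -> 0.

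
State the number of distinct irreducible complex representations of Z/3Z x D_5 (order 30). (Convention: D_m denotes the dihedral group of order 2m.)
12

Working: The number of irreducible complex representations of a finite group equals its number of conjugacy classes. For a direct product, #classes(G x H) = #classes(G) * #classes(H). Z/3Z has 3 classes (abelian), D_5 has 4 classes, so 3 * 4 = 12, so Z/3Z x D_5 (order 30) has exactly 12 irreducible complex representations.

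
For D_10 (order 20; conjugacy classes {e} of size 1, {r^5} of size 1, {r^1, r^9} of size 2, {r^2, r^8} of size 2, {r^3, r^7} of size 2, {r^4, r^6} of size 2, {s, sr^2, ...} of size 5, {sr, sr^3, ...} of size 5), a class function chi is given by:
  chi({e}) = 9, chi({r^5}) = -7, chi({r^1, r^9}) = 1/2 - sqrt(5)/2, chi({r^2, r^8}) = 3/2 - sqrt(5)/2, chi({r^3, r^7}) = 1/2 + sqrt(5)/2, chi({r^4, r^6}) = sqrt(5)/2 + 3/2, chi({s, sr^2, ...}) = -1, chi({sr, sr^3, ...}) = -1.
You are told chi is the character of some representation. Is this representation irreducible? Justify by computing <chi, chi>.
Not irreducible (reducible): <chi, chi> = 8 > 1.

Reasoning: <chi, chi> = (1/|G|) sum_C |C| * |chi(C)|^2 = (1/20)[1*|9|^2 + 1*|-7|^2 + 2*|1/2 - sqrt(5)/2|^2 + 2*|3/2 - sqrt(5)/2|^2 + 2*|1/2 + sqrt(5)/2|^2 + 2*|sqrt(5)/2 + 3/2|^2 + 5*|-1|^2 + 5*|-1|^2]
  = (1/20)[(81) + (49) + (3 - sqrt(5)) + (7 - 3*sqrt(5)) + (sqrt(5) + 3) + (3*sqrt(5) + 7) + (5) + (5)] = 160/20 = 8.
A character is irreducible iff <chi, chi> = 1, so this representation is reducible.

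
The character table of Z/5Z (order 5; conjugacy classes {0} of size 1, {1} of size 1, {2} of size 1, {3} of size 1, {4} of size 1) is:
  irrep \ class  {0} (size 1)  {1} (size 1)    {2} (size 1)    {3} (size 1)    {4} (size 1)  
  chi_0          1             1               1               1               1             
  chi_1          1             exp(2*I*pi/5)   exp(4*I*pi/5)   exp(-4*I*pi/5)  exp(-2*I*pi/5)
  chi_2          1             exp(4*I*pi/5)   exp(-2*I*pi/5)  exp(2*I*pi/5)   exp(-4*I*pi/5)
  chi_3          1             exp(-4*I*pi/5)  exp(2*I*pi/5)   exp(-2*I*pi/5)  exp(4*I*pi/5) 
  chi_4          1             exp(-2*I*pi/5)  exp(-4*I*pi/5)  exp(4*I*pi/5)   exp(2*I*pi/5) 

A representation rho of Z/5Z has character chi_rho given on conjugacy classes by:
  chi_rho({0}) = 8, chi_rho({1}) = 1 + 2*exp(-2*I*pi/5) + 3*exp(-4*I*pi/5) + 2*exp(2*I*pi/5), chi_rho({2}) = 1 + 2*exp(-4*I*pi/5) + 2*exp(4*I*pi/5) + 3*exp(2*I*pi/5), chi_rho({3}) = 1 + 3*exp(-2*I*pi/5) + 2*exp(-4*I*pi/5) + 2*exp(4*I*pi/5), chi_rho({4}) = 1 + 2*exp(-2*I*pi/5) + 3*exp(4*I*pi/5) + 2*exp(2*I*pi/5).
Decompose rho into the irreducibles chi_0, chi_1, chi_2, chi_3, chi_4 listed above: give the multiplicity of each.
Multiplicities: chi_0: 1, chi_1: 2, chi_2: 0, chi_3: 3, chi_4: 2.

Justification: Use <chi_rho, chi> = (1/|G|) sum_C |C| * chi_rho(C) * conj(chi(C)) with |G| = 5 for each irreducible chi in the table:
  <chi_rho, chi_0> = (1/5)[1*(8)*conj(1) + 1*(1 + 2*exp(-2*I*pi/5) + 3*exp(-4*I*pi/5) + 2*exp(2*I*pi/5))*conj(1) + 1*(1 + 2*exp(-4*I*pi/5) + 2*exp(4*I*pi/5) + 3*exp(2*I*pi/5))*conj(1) + 1*(1 + 3*exp(-2*I*pi/5) + 2*exp(-4*I*pi/5) + 2*exp(4*I*pi/5))*conj(1) + 1*(1 + 2*exp(-2*I*pi/5) + 3*exp(4*I*pi/5) + 2*exp(2*I*pi/5))*conj(1)]
      = (1/5)[(8) + (1 + 2*exp(-2*I*pi/5) + 3*exp(-4*I*pi/5) + 2*exp(2*I*pi/5)) + (1 + 2*exp(-4*I*pi/5) + 2*exp(4*I*pi/5) + 3*exp(2*I*pi/5)) + (1 + 3*exp(-2*I*pi/5) + 2*exp(-4*I*pi/5) + 2*exp(4*I*pi/5)) + (1 + 2*exp(-2*I*pi/5) + 3*exp(4*I*pi/5) + 2*exp(2*I*pi/5))] = 5/5 = 1
  <chi_rho, chi_1> = (1/5)[1*(8)*conj(1) + 1*(1 + 2*exp(-2*I*pi/5) + 3*exp(-4*I*pi/5) + 2*exp(2*I*pi/5))*conj(exp(2*I*pi/5)) + 1*(1 + 2*exp(-4*I*pi/5) + 2*exp(4*I*pi/5) + 3*exp(2*I*pi/5))*conj(exp(4*I*pi/5)) + 1*(1 + 3*exp(-2*I*pi/5) + 2*exp(-4*I*pi/5) + 2*exp(4*I*pi/5))*conj(exp(-4*I*pi/5)) + 1*(1 + 2*exp(-2*I*pi/5) + 3*exp(4*I*pi/5) + 2*exp(2*I*pi/5))*conj(exp(-2*I*pi/5))]
      = (1/5)[(8) + (2 + 2*exp(-4*I*pi/5) + exp(-2*I*pi/5) + 3*exp(4*I*pi/5)) + (2 + 3*exp(-2*I*pi/5) + exp(-4*I*pi/5) + 2*exp(2*I*pi/5)) + (2 + 2*exp(-2*I*pi/5) + exp(4*I*pi/5) + 3*exp(2*I*pi/5)) + (2 + 3*exp(-4*I*pi/5) + exp(2*I*pi/5) + 2*exp(4*I*pi/5))] = 10/5 = 2
  <chi_rho, chi_2> = (1/5)[1*(8)*conj(1) + 1*(1 + 2*exp(-2*I*pi/5) + 3*exp(-4*I*pi/5) + 2*exp(2*I*pi/5))*conj(exp(4*I*pi/5)) + 1*(1 + 2*exp(-4*I*pi/5) + 2*exp(4*I*pi/5) + 3*exp(2*I*pi/5))*conj(exp(-2*I*pi/5)) + 1*(1 + 3*exp(-2*I*pi/5) + 2*exp(-4*I*pi/5) + 2*exp(4*I*pi/5))*conj(exp(2*I*pi/5)) + 1*(1 + 2*exp(-2*I*pi/5) + 3*exp(4*I*pi/5) + 2*exp(2*I*pi/5))*conj(exp(-4*I*pi/5))]
      = (1/5)[(8) + (2*exp(-2*I*pi/5) + exp(-4*I*pi/5) + 2*exp(4*I*pi/5) + 3*exp(2*I*pi/5)) + (2*exp(-2*I*pi/5) + 2*exp(-4*I*pi/5) + exp(2*I*pi/5) + 3*exp(4*I*pi/5)) + (3*exp(-4*I*pi/5) + exp(-2*I*pi/5) + 2*exp(4*I*pi/5) + 2*exp(2*I*pi/5)) + (3*exp(-2*I*pi/5) + 2*exp(-4*I*pi/5) + exp(4*I*pi/5) + 2*exp(2*I*pi/5))] = 0/5 = 0
  <chi_rho, chi_3> = (1/5)[1*(8)*conj(1) + 1*(1 + 2*exp(-2*I*pi/5) + 3*exp(-4*I*pi/5) + 2*exp(2*I*pi/5))*conj(exp(-4*I*pi/5)) + 1*(1 + 2*exp(-4*I*pi/5) + 2*exp(4*I*pi/5) + 3*exp(2*I*pi/5))*conj(exp(2*I*pi/5)) + 1*(1 + 3*exp(-2*I*pi/5) + 2*exp(-4*I*pi/5) + 2*exp(4*I*pi/5))*conj(exp(-2*I*pi/5)) + 1*(1 + 2*exp(-2*I*pi/5) + 3*exp(4*I*pi/5) + 2*exp(2*I*pi/5))*conj(exp(4*I*pi/5))]
      = (1/5)[(8) + (3 + 2*exp(-4*I*pi/5) + exp(4*I*pi/5) + 2*exp(2*I*pi/5)) + (3 + exp(-2*I*pi/5) + 2*exp(4*I*pi/5) + 2*exp(2*I*pi/5)) + (3 + 2*exp(-2*I*pi/5) + 2*exp(-4*I*pi/5) + exp(2*I*pi/5)) + (3 + 2*exp(-2*I*pi/5) + exp(-4*I*pi/5) + 2*exp(4*I*pi/5))] = 15/5 = 3
  <chi_rho, chi_4> = (1/5)[1*(8)*conj(1) + 1*(1 + 2*exp(-2*I*pi/5) + 3*exp(-4*I*pi/5) + 2*exp(2*I*pi/5))*conj(exp(-2*I*pi/5)) + 1*(1 + 2*exp(-4*I*pi/5) + 2*exp(4*I*pi/5) + 3*exp(2*I*pi/5))*conj(exp(-4*I*pi/5)) + 1*(1 + 3*exp(-2*I*pi/5) + 2*exp(-4*I*pi/5) + 2*exp(4*I*pi/5))*conj(exp(4*I*pi/5)) + 1*(1 + 2*exp(-2*I*pi/5) + 3*exp(4*I*pi/5) + 2*exp(2*I*pi/5))*conj(exp(2*I*pi/5))]
      = (1/5)[(8) + (2 + 3*exp(-2*I*pi/5) + exp(2*I*pi/5) + 2*exp(4*I*pi/5)) + (2 + 2*exp(-2*I*pi/5) + 3*exp(-4*I*pi/5) + exp(4*I*pi/5)) + (2 + exp(-4*I*pi/5) + 3*exp(4*I*pi/5) + 2*exp(2*I*pi/5)) + (2 + 2*exp(-4*I*pi/5) + exp(-2*I*pi/5) + 3*exp(2*I*pi/5))] = 10/5 = 2
(Exp terms are combined using exp(i*s)*conj(exp(i*t)) = exp(i*(s-t)), and sums of them are collapsed using the identity that for every m > 1 the m distinct m-th roots of unity sum to 0, e.g. 1 + exp(2*I*pi/3) + exp(-2*I*pi/3) = 0.)
Dimension check: dim(rho) = sum (mult * dim) = 1*1 + 2*1 + 0*1 + 3*1 + 2*1 = 8 = chi_rho(e) = 8.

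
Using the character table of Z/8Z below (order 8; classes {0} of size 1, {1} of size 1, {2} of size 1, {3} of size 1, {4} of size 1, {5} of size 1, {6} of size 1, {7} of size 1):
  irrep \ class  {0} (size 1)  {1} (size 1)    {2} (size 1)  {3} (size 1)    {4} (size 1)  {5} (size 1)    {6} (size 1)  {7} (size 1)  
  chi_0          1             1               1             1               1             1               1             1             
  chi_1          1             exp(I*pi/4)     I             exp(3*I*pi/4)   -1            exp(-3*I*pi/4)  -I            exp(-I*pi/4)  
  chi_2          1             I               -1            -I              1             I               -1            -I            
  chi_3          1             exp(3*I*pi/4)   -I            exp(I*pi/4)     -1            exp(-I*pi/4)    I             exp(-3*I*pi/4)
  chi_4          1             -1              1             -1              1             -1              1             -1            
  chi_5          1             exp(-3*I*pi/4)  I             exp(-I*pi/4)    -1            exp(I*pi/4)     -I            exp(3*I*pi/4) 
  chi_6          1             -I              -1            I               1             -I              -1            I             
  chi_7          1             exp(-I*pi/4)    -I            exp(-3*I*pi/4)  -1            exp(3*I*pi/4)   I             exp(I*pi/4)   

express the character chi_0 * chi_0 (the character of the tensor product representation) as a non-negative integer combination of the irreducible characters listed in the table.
chi_0 tensor chi_0 = chi_0 (all other irreducibles have multiplicity 0).

Derivation: The character of a tensor product is the pointwise product (chi_0 * chi_0)(C) = chi_0(C) * chi_0(C):
  {0}: (1)*(1), {1}: (1)*(1), {2}: (1)*(1), {3}: (1)*(1), {4}: (1)*(1), {5}: (1)*(1), {6}: (1)*(1), {7}: (1)*(1)
so (chi_0 * chi_0) takes values
  {0} -> 1, {1} -> 1, {2} -> 1, {3} -> 1, {4} -> 1, {5} -> 1, {6} -> 1, {7} -> 1.
Now take the inner product of this character with each irreducible chi from the table, <chi_0*chi_0, chi> = (1/8) sum_C |C| (chi_0*chi_0)(C) conj(chi(C)):
  <chi_0*chi_0, chi_0> = (1/8)[1*(1)*conj(1) + 1*(1)*conj(1) + 1*(1)*conj(1) + 1*(1)*conj(1) + 1*(1)*conj(1) + 1*(1)*conj(1) + 1*(1)*conj(1) + 1*(1)*conj(1)]
      = (1/8)[(1) + (1) + (1) + (1) + (1) + (1) + (1) + (1)] = 8/8 = 1
  <chi_0*chi_0, chi_1> = (1/8)[1*(1)*conj(1) + 1*(1)*conj(exp(I*pi/4)) + 1*(1)*conj(I) + 1*(1)*conj(exp(3*I*pi/4)) + 1*(1)*conj(-1) + 1*(1)*conj(exp(-3*I*pi/4)) + 1*(1)*conj(-I) + 1*(1)*conj(exp(-I*pi/4))]
      = (1/8)[(1) + (exp(-I*pi/4)) + (-I) + (exp(-3*I*pi/4)) + (-1) + (exp(3*I*pi/4)) + (I) + (exp(I*pi/4))] = 0/8 = 0
  <chi_0*chi_0, chi_2> = (1/8)[1*(1)*conj(1) + 1*(1)*conj(I) + 1*(1)*conj(-1) + 1*(1)*conj(-I) + 1*(1)*conj(1) + 1*(1)*conj(I) + 1*(1)*conj(-1) + 1*(1)*conj(-I)]
      = (1/8)[(1) + (-I) + (-1) + (I) + (1) + (-I) + (-1) + (I)] = 0/8 = 0
  <chi_0*chi_0, chi_3> = (1/8)[1*(1)*conj(1) + 1*(1)*conj(exp(3*I*pi/4)) + 1*(1)*conj(-I) + 1*(1)*conj(exp(I*pi/4)) + 1*(1)*conj(-1) + 1*(1)*conj(exp(-I*pi/4)) + 1*(1)*conj(I) + 1*(1)*conj(exp(-3*I*pi/4))]
      = (1/8)[(1) + (exp(-3*I*pi/4)) + (I) + (exp(-I*pi/4)) + (-1) + (exp(I*pi/4)) + (-I) + (exp(3*I*pi/4))] = 0/8 = 0
  <chi_0*chi_0, chi_4> = (1/8)[1*(1)*conj(1) + 1*(1)*conj(-1) + 1*(1)*conj(1) + 1*(1)*conj(-1) + 1*(1)*conj(1) + 1*(1)*conj(-1) + 1*(1)*conj(1) + 1*(1)*conj(-1)]
      = (1/8)[(1) + (-1) + (1) + (-1) + (1) + (-1) + (1) + (-1)] = 0/8 = 0
  <chi_0*chi_0, chi_5> = (1/8)[1*(1)*conj(1) + 1*(1)*conj(exp(-3*I*pi/4)) + 1*(1)*conj(I) + 1*(1)*conj(exp(-I*pi/4)) + 1*(1)*conj(-1) + 1*(1)*conj(exp(I*pi/4)) + 1*(1)*conj(-I) + 1*(1)*conj(exp(3*I*pi/4))]
      = (1/8)[(1) + (exp(3*I*pi/4)) + (-I) + (exp(I*pi/4)) + (-1) + (exp(-I*pi/4)) + (I) + (exp(-3*I*pi/4))] = 0/8 = 0
  <chi_0*chi_0, chi_6> = (1/8)[1*(1)*conj(1) + 1*(1)*conj(-I) + 1*(1)*conj(-1) + 1*(1)*conj(I) + 1*(1)*conj(1) + 1*(1)*conj(-I) + 1*(1)*conj(-1) + 1*(1)*conj(I)]
      = (1/8)[(1) + (I) + (-1) + (-I) + (1) + (I) + (-1) + (-I)] = 0/8 = 0
  <chi_0*chi_0, chi_7> = (1/8)[1*(1)*conj(1) + 1*(1)*conj(exp(-I*pi/4)) + 1*(1)*conj(-I) + 1*(1)*conj(exp(-3*I*pi/4)) + 1*(1)*conj(-1) + 1*(1)*conj(exp(3*I*pi/4)) + 1*(1)*conj(I) + 1*(1)*conj(exp(I*pi/4))]
      = (1/8)[(1) + (exp(I*pi/4)) + (I) + (exp(3*I*pi/4)) + (-1) + (exp(-3*I*pi/4)) + (-I) + (exp(-I*pi/4))] = 0/8 = 0
(Exp terms are combined using exp(i*s)*conj(exp(i*t)) = exp(i*(s-t)), and sums of them are collapsed using the identity that for every m > 1 the m distinct m-th roots of unity sum to 0, e.g. 1 + exp(2*I*pi/3) + exp(-2*I*pi/3) = 0.)
Hence the multiplicities are chi_0: 1. Dimension check: dim(chi_0)*dim(chi_0) = 1*1 = 1 and sum (mult * dim) = 1*1 = 1.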